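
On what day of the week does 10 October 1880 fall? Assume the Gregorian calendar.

Sunday

Doomsday rule: the anchor day for the 1800s is Friday. For year 80: 80÷12 = 6 r 8, and 8÷4 = 2, so 6+8+2 = 16.
Friday + 16 ≡ Sunday — that's 1880's doomsday.
In October the doomsday date is Oct 10.
Oct 10 is the doomsday itself: Sunday.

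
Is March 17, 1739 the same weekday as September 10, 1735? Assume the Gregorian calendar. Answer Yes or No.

From Sep 10, 1735 to Mar 17, 1739 is 1284 days.
1284 mod 7 = 3, so they are different weekdays.
(Sep 10, 1735 is a Saturday; Mar 17, 1739 is a Tuesday.)

No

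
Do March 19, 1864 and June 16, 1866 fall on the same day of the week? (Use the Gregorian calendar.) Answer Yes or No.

From Mar 19, 1864 to Jun 16, 1866 is 819 days.
819 mod 7 = 0, so they are the same weekday.
(Mar 19, 1864 is a Saturday; Jun 16, 1866 is a Saturday.)

Yes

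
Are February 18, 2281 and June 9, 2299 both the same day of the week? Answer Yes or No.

From Feb 18, 2281 to Jun 9, 2299 is 6685 days.
6685 mod 7 = 0, so they are the same weekday.
(Feb 18, 2281 is a Friday; Jun 9, 2299 is a Friday.)

Yes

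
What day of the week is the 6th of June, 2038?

Sunday

January 1, 2038 is a Friday.
Jan 1, 2038 → Feb 1, 2038: 31 days (January has 31).
Feb 1, 2038 → Mar 1, 2038: 28 days (February has 28).
Mar 1, 2038 → Apr 1, 2038: 31 days (March has 31).
Apr 1, 2038 → May 1, 2038: 30 days (April has 30).
May 1, 2038 → Jun 1, 2038: 31 days (May has 31).
Jun 1, 2038 → Jun 6, 2038: 5 days.
Total: 156 days.
156 mod 7 = 2, so Friday + 2 = Sunday.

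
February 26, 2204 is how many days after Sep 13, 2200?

Sep 13, 2200 → Sep 13, 2201: 365 days.
Sep 13, 2201 → Sep 13, 2202: 365 days.
Sep 13, 2202 → Sep 13, 2203: 365 days.
Sep 13, 2203 → Oct 13, 2203: 30 days (September has 30).
Oct 13, 2203 → Nov 13, 2203: 31 days (October has 31).
Nov 13, 2203 → Dec 13, 2203: 30 days (November has 30).
Dec 13, 2203 → Jan 13, 2204: 31 days (December has 31).
Jan 13, 2204 → Feb 13, 2204: 31 days (January has 31).
Feb 13, 2204 → Feb 26, 2204: 13 days.
Total: 1261 days.

1261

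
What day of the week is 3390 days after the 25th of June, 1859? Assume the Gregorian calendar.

Monday

First find the weekday of Jun 25, 1859. Doomsday rule: the anchor day for the 1800s is Friday. For year 59: 59÷12 = 4 r 11, and 11÷4 = 2, so 4+11+2 = 17.
Friday + 17 ≡ Monday — that's 1859's doomsday.
In June the doomsday date is Jun 6.
Jun 25 is 19 days after Jun 6; 19 mod 7 = 5, so Monday + 5 = Saturday.
3390 mod 7 = 2, so 3390 days after a Saturday is Saturday + 2 = Monday.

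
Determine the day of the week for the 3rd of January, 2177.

Friday

Doomsday rule: the anchor day for the 2100s is Sunday. For year 77: 77÷12 = 6 r 5, and 5÷4 = 1, so 6+5+1 = 12.
Sunday + 12 ≡ Friday — that's 2177's doomsday.
In January the doomsday date is Jan 3 (2177 is not a leap year).
Jan 3 is the doomsday itself: Friday.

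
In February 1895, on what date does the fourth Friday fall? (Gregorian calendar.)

February 22, 1895

February 1, 1895 is a Friday.
The first Friday is therefore February 1 (same day).
The fourth Friday is 1 + 3×7 = February 22.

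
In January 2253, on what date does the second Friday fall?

January 1, 2253 is a Saturday.
The first Friday is therefore January 7 (6 days later).
The second Friday is 7 + 1×7 = January 14.

January 14, 2253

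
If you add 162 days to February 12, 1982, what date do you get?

July 24, 1982

Feb has 28 days: +17 → Mar 1, 1982 (145 left).
Mar has 31 days: +31 → Apr 1, 1982 (114 left).
Apr has 30 days: +30 → May 1, 1982 (84 left).
May has 31 days: +31 → Jun 1, 1982 (53 left).
Jun has 30 days: +30 → Jul 1, 1982 (23 left).
+23 → Jul 24, 1982.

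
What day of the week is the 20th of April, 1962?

Friday

January 1, 1962 is a Monday.
Jan 1, 1962 → Feb 1, 1962: 31 days (January has 31).
Feb 1, 1962 → Mar 1, 1962: 28 days (February has 28).
Mar 1, 1962 → Apr 1, 1962: 31 days (March has 31).
Apr 1, 1962 → Apr 20, 1962: 19 days.
Total: 109 days.
109 mod 7 = 4, so Monday + 4 = Friday.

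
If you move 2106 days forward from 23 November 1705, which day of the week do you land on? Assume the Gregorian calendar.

Sunday

First find the weekday of Nov 23, 1705. Doomsday rule: the anchor day for the 1700s is Sunday. For year 05: 5÷12 = 0 r 5, and 5÷4 = 1, so 0+5+1 = 6.
Sunday + 6 ≡ Saturday — that's 1705's doomsday.
In November the doomsday date is Nov 7.
Nov 23 is 16 days after Nov 7; 16 mod 7 = 2, so Saturday + 2 = Monday.
2106 mod 7 = 6, so 2106 days after a Monday is Monday + 6 = Sunday.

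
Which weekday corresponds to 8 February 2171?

Doomsday rule: the anchor day for the 2100s is Sunday. For year 71: 71÷12 = 5 r 11, and 11÷4 = 2, so 5+11+2 = 18.
Sunday + 18 ≡ Thursday — that's 2171's doomsday.
In February the doomsday date is Feb 28 (2171 is not a leap year).
Feb 8 is 20 days before Feb 28; 20 mod 7 = 6, so Thursday − 6 = Friday.

Friday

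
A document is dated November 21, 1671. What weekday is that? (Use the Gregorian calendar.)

Doomsday rule: the anchor day for the 1600s is Tuesday. For year 71: 71÷12 = 5 r 11, and 11÷4 = 2, so 5+11+2 = 18.
Tuesday + 18 ≡ Saturday — that's 1671's doomsday.
In November the doomsday date is Nov 7.
Nov 21 is 14 days after Nov 7; 14 mod 7 = 0, so Saturday + 0 = Saturday.

Saturday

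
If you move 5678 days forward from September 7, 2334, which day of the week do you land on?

First find the weekday of Sep 7, 2334. Doomsday rule: the anchor day for the 2300s is Wednesday. For year 34: 34÷12 = 2 r 10, and 10÷4 = 2, so 2+10+2 = 14.
Wednesday + 14 ≡ Wednesday — that's 2334's doomsday.
In September the doomsday date is Sep 5.
Sep 7 is 2 days after Sep 5; 2 mod 7 = 2, so Wednesday + 2 = Friday.
5678 mod 7 = 1, so 5678 days after a Friday is Friday + 1 = Saturday.

Saturday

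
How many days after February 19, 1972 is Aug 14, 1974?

907

Feb 19, 1972 → Feb 19, 1973: 366 days (Feb 29, 1972 is in that span).
Feb 19, 1973 → Feb 19, 1974: 365 days.
Feb 19, 1974 → Mar 19, 1974: 28 days (February has 28).
Mar 19, 1974 → Apr 19, 1974: 31 days (March has 31).
Apr 19, 1974 → May 19, 1974: 30 days (April has 30).
May 19, 1974 → Jun 19, 1974: 31 days (May has 31).
Jun 19, 1974 → Jul 19, 1974: 30 days (June has 30).
Jul 19, 1974 → Aug 14, 1974: 26 days.
Total: 907 days.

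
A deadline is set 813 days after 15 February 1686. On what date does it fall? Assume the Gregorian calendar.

+365 (one year) → Feb 15, 1687 (448 left).
+365 (one year) → Feb 15, 1688 (83 left).
Feb has 29 days: +15 → Mar 1, 1688 (68 left).
Mar has 31 days: +31 → Apr 1, 1688 (37 left).
Apr has 30 days: +30 → May 1, 1688 (7 left).
+7 → May 8, 1688.

May 8, 1688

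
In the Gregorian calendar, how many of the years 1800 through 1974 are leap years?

42

Multiples of 4 in [1800,1974]: 44.
Of those, multiples of 100: 2 (not leap unless ÷400).
Multiples of 400: 0.
Leap years = 44 − 2 + 0 = 42.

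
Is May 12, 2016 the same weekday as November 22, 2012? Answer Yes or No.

From Nov 22, 2012 to May 12, 2016 is 1267 days.
1267 mod 7 = 0, so they are the same weekday.
(Nov 22, 2012 is a Thursday; May 12, 2016 is a Thursday.)

Yes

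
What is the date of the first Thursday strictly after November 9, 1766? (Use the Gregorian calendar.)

Nov 9, 1766 is a Sunday.
From Sunday to the next Thursday is 4 days.
Nov 9, 1766 + 4 = Nov 13, 1766.

November 13, 1766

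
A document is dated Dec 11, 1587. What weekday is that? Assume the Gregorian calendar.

Friday

Doomsday rule: the anchor day for the 1500s is Wednesday. For year 87: 87÷12 = 7 r 3, and 3÷4 = 0, so 7+3+0 = 10.
Wednesday + 10 ≡ Saturday — that's 1587's doomsday.
In December the doomsday date is Dec 12.
Dec 11 is 1 day before Dec 12; 1 mod 7 = 1, so Saturday − 1 = Friday.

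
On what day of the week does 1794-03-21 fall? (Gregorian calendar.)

Doomsday rule: the anchor day for the 1700s is Sunday. For year 94: 94÷12 = 7 r 10, and 10÷4 = 2, so 7+10+2 = 19.
Sunday + 19 ≡ Friday — that's 1794's doomsday.
In March the doomsday date is Mar 14.
Mar 21 is 7 days after Mar 14; 7 mod 7 = 0, so Friday + 0 = Friday.

Friday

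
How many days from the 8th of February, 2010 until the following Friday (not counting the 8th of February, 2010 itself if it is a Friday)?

4

Feb 8, 2010 is a Monday.
From Monday to the next Friday is 4 days.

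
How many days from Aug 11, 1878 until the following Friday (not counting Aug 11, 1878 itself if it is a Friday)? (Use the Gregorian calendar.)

Aug 11, 1878 is a Sunday.
From Sunday to the next Friday is 5 days.

5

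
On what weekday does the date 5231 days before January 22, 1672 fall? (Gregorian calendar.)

Wednesday

First find the weekday of Jan 22, 1672. Doomsday rule: the anchor day for the 1600s is Tuesday. For year 72: 72÷12 = 6 r 0, and 0÷4 = 0, so 6+0+0 = 6.
Tuesday + 6 ≡ Monday — that's 1672's doomsday.
In January the doomsday date is Jan 4 (1672 is a leap year (divisible by 4)).
Jan 22 is 18 days after Jan 4; 18 mod 7 = 4, so Monday + 4 = Friday.
5231 mod 7 = 2, so 5231 days before a Friday is Friday − 2 = Wednesday.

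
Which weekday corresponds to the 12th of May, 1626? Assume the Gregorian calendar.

Tuesday

Doomsday rule: the anchor day for the 1600s is Tuesday. For year 26: 26÷12 = 2 r 2, and 2÷4 = 0, so 2+2+0 = 4.
Tuesday + 4 ≡ Saturday — that's 1626's doomsday.
In May the doomsday date is May 9.
May 12 is 3 days after May 9; 3 mod 7 = 3, so Saturday + 3 = Tuesday.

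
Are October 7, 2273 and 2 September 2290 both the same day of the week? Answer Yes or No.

Yes

From Oct 7, 2273 to Sep 2, 2290 is 6174 days.
6174 mod 7 = 0, so they are the same weekday.
(Oct 7, 2273 is a Tuesday; Sep 2, 2290 is a Tuesday.)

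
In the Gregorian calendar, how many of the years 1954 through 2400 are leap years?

Multiples of 4 in [1954,2400]: 112.
Of those, multiples of 100: 5 (not leap unless ÷400).
Multiples of 400: 2.
Leap years = 112 − 5 + 2 = 109.

109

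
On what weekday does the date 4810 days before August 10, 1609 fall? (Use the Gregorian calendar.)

First find the weekday of Aug 10, 1609. Doomsday rule: the anchor day for the 1600s is Tuesday. For year 09: 9÷12 = 0 r 9, and 9÷4 = 2, so 0+9+2 = 11.
Tuesday + 11 ≡ Saturday — that's 1609's doomsday.
In August the doomsday date is Aug 8.
Aug 10 is 2 days after Aug 8; 2 mod 7 = 2, so Saturday + 2 = Monday.
4810 mod 7 = 1, so 4810 days before a Monday is Monday − 1 = Sunday.

Sunday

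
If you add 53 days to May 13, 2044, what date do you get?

July 5, 2044

May has 31 days: +19 → Jun 1, 2044 (34 left).
Jun has 30 days: +30 → Jul 1, 2044 (4 left).
+4 → Jul 5, 2044.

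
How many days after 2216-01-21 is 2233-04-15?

6294

Jan 21, 2216 → Jan 21, 2217: 366 days (Feb 29, 2216 is in that span).
Jan 21, 2217 → Jan 21, 2218: 365 days.
Jan 21, 2218 → Jan 21, 2219: 365 days.
Jan 21, 2219 → Jan 21, 2220: 365 days.
Jan 21, 2220 → Jan 21, 2221: 366 days (Feb 29, 2220 is in that span).
Jan 21, 2221 → Jan 21, 2222: 365 days.
Jan 21, 2222 → Jan 21, 2223: 365 days.
Jan 21, 2223 → Jan 21, 2224: 365 days.
Jan 21, 2224 → Jan 21, 2225: 366 days (Feb 29, 2224 is in that span).
Jan 21, 2225 → Jan 21, 2226: 365 days.
Jan 21, 2226 → Jan 21, 2227: 365 days.
Jan 21, 2227 → Jan 21, 2228: 365 days.
Jan 21, 2228 → Jan 21, 2229: 366 days (Feb 29, 2228 is in that span).
Jan 21, 2229 → Jan 21, 2230: 365 days.
Jan 21, 2230 → Jan 21, 2231: 365 days.
Jan 21, 2231 → Jan 21, 2232: 365 days.
Jan 21, 2232 → Jan 21, 2233: 366 days (Feb 29, 2232 is in that span).
Jan 21, 2233 → Feb 21, 2233: 31 days (January has 31).
Feb 21, 2233 → Mar 21, 2233: 28 days (February has 28).
Mar 21, 2233 → Apr 15, 2233: 25 days.
Total: 6294 days.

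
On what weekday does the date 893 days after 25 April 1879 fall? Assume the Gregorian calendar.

Tuesday

Apr 25, 1879 is a Friday.
893 mod 7 = 4, so 893 days after a Friday is Friday + 4 = Tuesday.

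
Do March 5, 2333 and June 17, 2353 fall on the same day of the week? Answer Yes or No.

No

From Mar 5, 2333 to Jun 17, 2353 is 7409 days.
7409 mod 7 = 3, so they are different weekdays.
(Mar 5, 2333 is a Sunday; Jun 17, 2353 is a Wednesday.)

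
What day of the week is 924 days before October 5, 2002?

Oct 5, 2002 is a Saturday.
924 mod 7 = 0, so 924 days before a Saturday is Saturday − 0 = Saturday.

Saturday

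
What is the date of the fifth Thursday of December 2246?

December 1, 2246 is a Tuesday.
The first Thursday is therefore December 3 (2 days later).
The fifth Thursday is 3 + 4×7 = December 31.

December 31, 2246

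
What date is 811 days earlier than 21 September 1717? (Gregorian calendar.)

−365 (one year) → Sep 21, 1716 (446 left).
−366 (one year; includes Feb 29, 1716) → Sep 21, 1715 (80 left).
−21 → Aug 31, 1715 (end of Aug, 31 days; 59 left).
−31 → Jul 31, 1715 (end of Jul, 31 days; 28 left).
−28 → Jul 3, 1715.

July 3, 1715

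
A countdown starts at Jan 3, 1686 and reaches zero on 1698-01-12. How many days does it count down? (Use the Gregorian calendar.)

Jan 3, 1686 → Jan 3, 1687: 365 days.
Jan 3, 1687 → Jan 3, 1688: 365 days.
Jan 3, 1688 → Jan 3, 1689: 366 days (Feb 29, 1688 is in that span).
Jan 3, 1689 → Jan 3, 1690: 365 days.
Jan 3, 1690 → Jan 3, 1691: 365 days.
Jan 3, 1691 → Jan 3, 1692: 365 days.
Jan 3, 1692 → Jan 3, 1693: 366 days (Feb 29, 1692 is in that span).
Jan 3, 1693 → Jan 3, 1694: 365 days.
Jan 3, 1694 → Jan 3, 1695: 365 days.
Jan 3, 1695 → Jan 3, 1696: 365 days.
Jan 3, 1696 → Jan 3, 1697: 366 days (Feb 29, 1696 is in that span).
Jan 3, 1697 → Feb 3, 1697: 31 days (January has 31).
Feb 3, 1697 → Mar 3, 1697: 28 days (February has 28).
Mar 3, 1697 → Apr 3, 1697: 31 days (March has 31).
Apr 3, 1697 → May 3, 1697: 30 days (April has 30).
May 3, 1697 → Jun 3, 1697: 31 days (May has 31).
Jun 3, 1697 → Jul 3, 1697: 30 days (June has 30).
Jul 3, 1697 → Aug 3, 1697: 31 days (July has 31).
Aug 3, 1697 → Sep 3, 1697: 31 days (August has 31).
Sep 3, 1697 → Oct 3, 1697: 30 days (September has 30).
Oct 3, 1697 → Nov 3, 1697: 31 days (October has 31).
Nov 3, 1697 → Dec 3, 1697: 30 days (November has 30).
Dec 3, 1697 → Jan 3, 1698: 31 days (December has 31).
Jan 3, 1698 → Jan 12, 1698: 9 days.
Total: 4392 days.

4392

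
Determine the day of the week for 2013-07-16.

Tuesday

Doomsday rule: the anchor day for the 2000s is Tuesday. For year 13: 13÷12 = 1 r 1, and 1÷4 = 0, so 1+1+0 = 2.
Tuesday + 2 ≡ Thursday — that's 2013's doomsday.
In July the doomsday date is Jul 11.
Jul 16 is 5 days after Jul 11; 5 mod 7 = 5, so Thursday + 5 = Tuesday.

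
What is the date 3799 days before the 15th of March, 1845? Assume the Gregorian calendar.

October 20, 1834

−365 (one year) → Mar 15, 1844 (3434 left).
−366 (one year; includes Feb 29, 1844) → Mar 15, 1843 (3068 left).
−365 (one year) → Mar 15, 1842 (2703 left).
−365 (one year) → Mar 15, 1841 (2338 left).
−365 (one year) → Mar 15, 1840 (1973 left).
−366 (one year; includes Feb 29, 1840) → Mar 15, 1839 (1607 left).
−365 (one year) → Mar 15, 1838 (1242 left).
−365 (one year) → Mar 15, 1837 (877 left).
−365 (one year) → Mar 15, 1836 (512 left).
−366 (one year; includes Feb 29, 1836) → Mar 15, 1835 (146 left).
−15 → Feb 28, 1835 (end of Feb, 28 days; 131 left).
−28 → Jan 31, 1835 (end of Jan, 31 days; 103 left).
−31 → Dec 31, 1834 (end of Dec, 31 days; 72 left).
−31 → Nov 30, 1834 (end of Nov, 30 days; 41 left).
−30 → Oct 31, 1834 (end of Oct, 31 days; 11 left).
−11 → Oct 20, 1834.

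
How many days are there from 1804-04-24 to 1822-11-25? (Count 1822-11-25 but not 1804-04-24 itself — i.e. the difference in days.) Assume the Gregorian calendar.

Apr 24, 1804 → Apr 24, 1805: 365 days.
Apr 24, 1805 → Apr 24, 1806: 365 days.
Apr 24, 1806 → Apr 24, 1807: 365 days.
Apr 24, 1807 → Apr 24, 1808: 366 days (Feb 29, 1808 is in that span).
Apr 24, 1808 → Apr 24, 1809: 365 days.
Apr 24, 1809 → Apr 24, 1810: 365 days.
Apr 24, 1810 → Apr 24, 1811: 365 days.
Apr 24, 1811 → Apr 24, 1812: 366 days (Feb 29, 1812 is in that span).
Apr 24, 1812 → Apr 24, 1813: 365 days.
Apr 24, 1813 → Apr 24, 1814: 365 days.
Apr 24, 1814 → Apr 24, 1815: 365 days.
Apr 24, 1815 → Apr 24, 1816: 366 days (Feb 29, 1816 is in that span).
Apr 24, 1816 → Apr 24, 1817: 365 days.
Apr 24, 1817 → Apr 24, 1818: 365 days.
Apr 24, 1818 → Apr 24, 1819: 365 days.
Apr 24, 1819 → Apr 24, 1820: 366 days (Feb 29, 1820 is in that span).
Apr 24, 1820 → Apr 24, 1821: 365 days.
Apr 24, 1821 → Apr 24, 1822: 365 days.
Apr 24, 1822 → May 24, 1822: 30 days (April has 30).
May 24, 1822 → Jun 24, 1822: 31 days (May has 31).
Jun 24, 1822 → Jul 24, 1822: 30 days (June has 30).
Jul 24, 1822 → Aug 24, 1822: 31 days (July has 31).
Aug 24, 1822 → Sep 24, 1822: 31 days (August has 31).
Sep 24, 1822 → Oct 24, 1822: 30 days (September has 30).
Oct 24, 1822 → Nov 24, 1822: 31 days (October has 31).
Nov 24, 1822 → Nov 25, 1822: 1 days.
Total: 6789 days.

6789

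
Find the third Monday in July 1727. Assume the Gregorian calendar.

July 21, 1727

July 1, 1727 is a Tuesday.
The first Monday is therefore July 7 (6 days later).
The third Monday is 7 + 2×7 = July 21.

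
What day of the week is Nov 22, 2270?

Doomsday rule: the anchor day for the 2200s is Friday. For year 70: 70÷12 = 5 r 10, and 10÷4 = 2, so 5+10+2 = 17.
Friday + 17 ≡ Monday — that's 2270's doomsday.
In November the doomsday date is Nov 7.
Nov 22 is 15 days after Nov 7; 15 mod 7 = 1, so Monday + 1 = Tuesday.

Tuesday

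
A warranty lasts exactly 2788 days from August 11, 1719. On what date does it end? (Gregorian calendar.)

+366 (one year; includes Feb 29, 1720) → Aug 11, 1720 (2422 left).
+365 (one year) → Aug 11, 1721 (2057 left).
+365 (one year) → Aug 11, 1722 (1692 left).
+365 (one year) → Aug 11, 1723 (1327 left).
+366 (one year; includes Feb 29, 1724) → Aug 11, 1724 (961 left).
+365 (one year) → Aug 11, 1725 (596 left).
+365 (one year) → Aug 11, 1726 (231 left).
Aug has 31 days: +21 → Sep 1, 1726 (210 left).
Sep has 30 days: +30 → Oct 1, 1726 (180 left).
Oct has 31 days: +31 → Nov 1, 1726 (149 left).
Nov has 30 days: +30 → Dec 1, 1726 (119 left).
Dec has 31 days: +31 → Jan 1, 1727 (88 left).
Jan has 31 days: +31 → Feb 1, 1727 (57 left).
Feb has 28 days: +28 → Mar 1, 1727 (29 left).
+29 → Mar 30, 1727.

March 30, 1727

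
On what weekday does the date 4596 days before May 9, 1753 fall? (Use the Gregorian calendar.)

First find the weekday of May 9, 1753. Doomsday rule: the anchor day for the 1700s is Sunday. For year 53: 53÷12 = 4 r 5, and 5÷4 = 1, so 4+5+1 = 10.
Sunday + 10 ≡ Wednesday — that's 1753's doomsday.
In May the doomsday date is May 9.
May 9 is the doomsday itself: Wednesday.
4596 mod 7 = 4, so 4596 days before a Wednesday is Wednesday − 4 = Saturday.

Saturday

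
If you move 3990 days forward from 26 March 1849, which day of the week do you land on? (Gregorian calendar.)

Mar 26, 1849 is a Monday.
3990 mod 7 = 0, so 3990 days after a Monday is Monday + 0 = Monday.

Monday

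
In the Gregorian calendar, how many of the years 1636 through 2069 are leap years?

106

Multiples of 4 in [1636,2069]: 109.
Of those, multiples of 100: 4 (not leap unless ÷400).
Multiples of 400: 1.
Leap years = 109 − 4 + 1 = 106.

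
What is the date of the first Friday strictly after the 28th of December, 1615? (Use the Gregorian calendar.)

January 1, 1616

Dec 28, 1615 is a Monday.
From Monday to the next Friday is 4 days.
Dec 28, 1615 + 4 = Jan 1, 1616.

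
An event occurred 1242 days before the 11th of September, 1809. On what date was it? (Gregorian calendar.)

−365 (one year) → Sep 11, 1808 (877 left).
−366 (one year; includes Feb 29, 1808) → Sep 11, 1807 (511 left).
−365 (one year) → Sep 11, 1806 (146 left).
−11 → Aug 31, 1806 (end of Aug, 31 days; 135 left).
−31 → Jul 31, 1806 (end of Jul, 31 days; 104 left).
−31 → Jun 30, 1806 (end of Jun, 30 days; 73 left).
−30 → May 31, 1806 (end of May, 31 days; 43 left).
−31 → Apr 30, 1806 (end of Apr, 30 days; 12 left).
−12 → Apr 18, 1806.

April 18, 1806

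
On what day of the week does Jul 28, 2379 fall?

Saturday

Doomsday rule: the anchor day for the 2300s is Wednesday. For year 79: 79÷12 = 6 r 7, and 7÷4 = 1, so 6+7+1 = 14.
Wednesday + 14 ≡ Wednesday — that's 2379's doomsday.
In July the doomsday date is Jul 11.
Jul 28 is 17 days after Jul 11; 17 mod 7 = 3, so Wednesday + 3 = Saturday.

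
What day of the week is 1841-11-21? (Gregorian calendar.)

Doomsday rule: the anchor day for the 1800s is Friday. For year 41: 41÷12 = 3 r 5, and 5÷4 = 1, so 3+5+1 = 9.
Friday + 9 ≡ Sunday — that's 1841's doomsday.
In November the doomsday date is Nov 7.
Nov 21 is 14 days after Nov 7; 14 mod 7 = 0, so Sunday + 0 = Sunday.

Sunday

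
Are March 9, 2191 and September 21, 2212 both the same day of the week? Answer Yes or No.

No

From Mar 9, 2191 to Sep 21, 2212 is 7866 days.
7866 mod 7 = 5, so they are different weekdays.
(Mar 9, 2191 is a Wednesday; Sep 21, 2212 is a Monday.)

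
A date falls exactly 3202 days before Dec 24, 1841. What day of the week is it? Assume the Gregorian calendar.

Tuesday

Dec 24, 1841 is a Friday.
3202 mod 7 = 3, so 3202 days before a Friday is Friday − 3 = Tuesday.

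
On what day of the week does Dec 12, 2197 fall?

Tuesday

Doomsday rule: the anchor day for the 2100s is Sunday. For year 97: 97÷12 = 8 r 1, and 1÷4 = 0, so 8+1+0 = 9.
Sunday + 9 ≡ Tuesday — that's 2197's doomsday.
In December the doomsday date is Dec 12.
Dec 12 is the doomsday itself: Tuesday.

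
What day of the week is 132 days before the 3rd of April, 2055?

First find the weekday of Apr 3, 2055. Doomsday rule: the anchor day for the 2000s is Tuesday. For year 55: 55÷12 = 4 r 7, and 7÷4 = 1, so 4+7+1 = 12.
Tuesday + 12 ≡ Sunday — that's 2055's doomsday.
In April the doomsday date is Apr 4.
Apr 3 is 1 day before Apr 4; 1 mod 7 = 1, so Sunday − 1 = Saturday.
132 mod 7 = 6, so 132 days before a Saturday is Saturday − 6 = Sunday.

Sunday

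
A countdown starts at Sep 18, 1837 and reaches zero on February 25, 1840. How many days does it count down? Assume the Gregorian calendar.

890

Sep 18, 1837 → Sep 18, 1838: 365 days.
Sep 18, 1838 → Sep 18, 1839: 365 days.
Sep 18, 1839 → Oct 18, 1839: 30 days (September has 30).
Oct 18, 1839 → Nov 18, 1839: 31 days (October has 31).
Nov 18, 1839 → Dec 18, 1839: 30 days (November has 30).
Dec 18, 1839 → Jan 18, 1840: 31 days (December has 31).
Jan 18, 1840 → Feb 18, 1840: 31 days (January has 31).
Feb 18, 1840 → Feb 25, 1840: 7 days.
Total: 890 days.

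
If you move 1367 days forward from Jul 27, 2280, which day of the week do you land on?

First find the weekday of Jul 27, 2280. Doomsday rule: the anchor day for the 2200s is Friday. For year 80: 80÷12 = 6 r 8, and 8÷4 = 2, so 6+8+2 = 16.
Friday + 16 ≡ Sunday — that's 2280's doomsday.
In July the doomsday date is Jul 11.
Jul 27 is 16 days after Jul 11; 16 mod 7 = 2, so Sunday + 2 = Tuesday.
1367 mod 7 = 2, so 1367 days after a Tuesday is Tuesday + 2 = Thursday.

Thursday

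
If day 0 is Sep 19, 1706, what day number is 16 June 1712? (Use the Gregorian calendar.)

Sep 19, 1706 → Sep 19, 1707: 365 days.
Sep 19, 1707 → Sep 19, 1708: 366 days (Feb 29, 1708 is in that span).
Sep 19, 1708 → Sep 19, 1709: 365 days.
Sep 19, 1709 → Sep 19, 1710: 365 days.
Sep 19, 1710 → Sep 19, 1711: 365 days.
Sep 19, 1711 → Oct 19, 1711: 30 days (September has 30).
Oct 19, 1711 → Nov 19, 1711: 31 days (October has 31).
Nov 19, 1711 → Dec 19, 1711: 30 days (November has 30).
Dec 19, 1711 → Jan 19, 1712: 31 days (December has 31).
Jan 19, 1712 → Feb 19, 1712: 31 days (January has 31).
Feb 19, 1712 → Mar 19, 1712: 29 days (February has 29).
Mar 19, 1712 → Apr 19, 1712: 31 days (March has 31).
Apr 19, 1712 → May 19, 1712: 30 days (April has 30).
May 19, 1712 → Jun 16, 1712: 28 days.
Total: 2097 days.

2097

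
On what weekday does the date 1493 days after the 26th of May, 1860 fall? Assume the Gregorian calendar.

Monday

First find the weekday of May 26, 1860. Doomsday rule: the anchor day for the 1800s is Friday. For year 60: 60÷12 = 5 r 0, and 0÷4 = 0, so 5+0+0 = 5.
Friday + 5 ≡ Wednesday — that's 1860's doomsday.
In May the doomsday date is May 9.
May 26 is 17 days after May 9; 17 mod 7 = 3, so Wednesday + 3 = Saturday.
1493 mod 7 = 2, so 1493 days after a Saturday is Saturday + 2 = Monday.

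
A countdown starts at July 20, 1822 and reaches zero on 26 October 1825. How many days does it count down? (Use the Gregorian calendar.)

1194

Jul 20, 1822 → Jul 20, 1823: 365 days.
Jul 20, 1823 → Jul 20, 1824: 366 days (Feb 29, 1824 is in that span).
Jul 20, 1824 → Jul 20, 1825: 365 days.
Jul 20, 1825 → Aug 20, 1825: 31 days (July has 31).
Aug 20, 1825 → Sep 20, 1825: 31 days (August has 31).
Sep 20, 1825 → Oct 20, 1825: 30 days (September has 30).
Oct 20, 1825 → Oct 26, 1825: 6 days.
Total: 1194 days.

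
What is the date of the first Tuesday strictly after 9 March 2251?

March 11, 2251

Mar 9, 2251 is a Sunday.
From Sunday to the next Tuesday is 2 days.
Mar 9, 2251 + 2 = Mar 11, 2251.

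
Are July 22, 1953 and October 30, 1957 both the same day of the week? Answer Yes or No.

Yes

From Jul 22, 1953 to Oct 30, 1957 is 1561 days.
1561 mod 7 = 0, so they are the same weekday.
(Jul 22, 1953 is a Wednesday; Oct 30, 1957 is a Wednesday.)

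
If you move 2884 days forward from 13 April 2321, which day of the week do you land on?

First find the weekday of Apr 13, 2321. Doomsday rule: the anchor day for the 2300s is Wednesday. For year 21: 21÷12 = 1 r 9, and 9÷4 = 2, so 1+9+2 = 12.
Wednesday + 12 ≡ Monday — that's 2321's doomsday.
In April the doomsday date is Apr 4.
Apr 13 is 9 days after Apr 4; 9 mod 7 = 2, so Monday + 2 = Wednesday.
2884 mod 7 = 0, so 2884 days after a Wednesday is Wednesday + 0 = Wednesday.

Wednesday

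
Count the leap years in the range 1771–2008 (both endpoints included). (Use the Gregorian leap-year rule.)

58

Multiples of 4 in [1771,2008]: 60.
Of those, multiples of 100: 3 (not leap unless ÷400).
Multiples of 400: 1.
Leap years = 60 − 3 + 1 = 58.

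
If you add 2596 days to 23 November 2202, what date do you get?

+365 (one year) → Nov 23, 2203 (2231 left).
+366 (one year; includes Feb 29, 2204) → Nov 23, 2204 (1865 left).
+365 (one year) → Nov 23, 2205 (1500 left).
+365 (one year) → Nov 23, 2206 (1135 left).
+365 (one year) → Nov 23, 2207 (770 left).
+366 (one year; includes Feb 29, 2208) → Nov 23, 2208 (404 left).
+365 (one year) → Nov 23, 2209 (39 left).
Nov has 30 days: +8 → Dec 1, 2209 (31 left).
Dec has 31 days: +31 → Jan 1, 2210 (0 left).

January 1, 2210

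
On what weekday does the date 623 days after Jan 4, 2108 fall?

Wednesday

Jan 4, 2108 is a Wednesday.
623 mod 7 = 0, so 623 days after a Wednesday is Wednesday + 0 = Wednesday.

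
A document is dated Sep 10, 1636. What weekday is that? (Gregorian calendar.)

Doomsday rule: the anchor day for the 1600s is Tuesday. For year 36: 36÷12 = 3 r 0, and 0÷4 = 0, so 3+0+0 = 3.
Tuesday + 3 ≡ Friday — that's 1636's doomsday.
In September the doomsday date is Sep 5.
Sep 10 is 5 days after Sep 5; 5 mod 7 = 5, so Friday + 5 = Wednesday.

Wednesday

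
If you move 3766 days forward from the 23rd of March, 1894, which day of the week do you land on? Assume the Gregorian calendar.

Friday

Mar 23, 1894 is a Friday.
3766 mod 7 = 0, so 3766 days after a Friday is Friday + 0 = Friday.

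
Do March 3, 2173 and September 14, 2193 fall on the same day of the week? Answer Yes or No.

No

From Mar 3, 2173 to Sep 14, 2193 is 7500 days.
7500 mod 7 = 3, so they are different weekdays.
(Mar 3, 2173 is a Wednesday; Sep 14, 2193 is a Saturday.)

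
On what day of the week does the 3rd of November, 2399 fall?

Doomsday rule: the anchor day for the 2300s is Wednesday. For year 99: 99÷12 = 8 r 3, and 3÷4 = 0, so 8+3+0 = 11.
Wednesday + 11 ≡ Sunday — that's 2399's doomsday.
In November the doomsday date is Nov 7.
Nov 3 is 4 days before Nov 7; 4 mod 7 = 4, so Sunday − 4 = Wednesday.

Wednesday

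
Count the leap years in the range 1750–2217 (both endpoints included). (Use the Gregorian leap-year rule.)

Multiples of 4 in [1750,2217]: 117.
Of those, multiples of 100: 5 (not leap unless ÷400).
Multiples of 400: 1.
Leap years = 117 − 5 + 1 = 113.

113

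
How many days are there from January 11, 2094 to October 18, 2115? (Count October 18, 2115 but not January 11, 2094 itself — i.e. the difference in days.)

Jan 11, 2094 → Jan 11, 2095: 365 days.
Jan 11, 2095 → Jan 11, 2096: 365 days.
Jan 11, 2096 → Jan 11, 2097: 366 days (Feb 29, 2096 is in that span).
Jan 11, 2097 → Jan 11, 2098: 365 days.
Jan 11, 2098 → Jan 11, 2099: 365 days.
Jan 11, 2099 → Jan 11, 2100: 365 days.
Jan 11, 2100 → Jan 11, 2101: 365 days.
Jan 11, 2101 → Jan 11, 2102: 365 days.
Jan 11, 2102 → Jan 11, 2103: 365 days.
Jan 11, 2103 → Jan 11, 2104: 365 days.
Jan 11, 2104 → Jan 11, 2105: 366 days (Feb 29, 2104 is in that span).
Jan 11, 2105 → Jan 11, 2106: 365 days.
Jan 11, 2106 → Jan 11, 2107: 365 days.
Jan 11, 2107 → Jan 11, 2108: 365 days.
Jan 11, 2108 → Jan 11, 2109: 366 days (Feb 29, 2108 is in that span).
Jan 11, 2109 → Jan 11, 2110: 365 days.
Jan 11, 2110 → Jan 11, 2111: 365 days.
Jan 11, 2111 → Jan 11, 2112: 365 days.
Jan 11, 2112 → Jan 11, 2113: 366 days (Feb 29, 2112 is in that span).
Jan 11, 2113 → Jan 11, 2114: 365 days.
Jan 11, 2114 → Jan 11, 2115: 365 days.
Jan 11, 2115 → Feb 11, 2115: 31 days (January has 31).
Feb 11, 2115 → Mar 11, 2115: 28 days (February has 28).
Mar 11, 2115 → Apr 11, 2115: 31 days (March has 31).
Apr 11, 2115 → May 11, 2115: 30 days (April has 30).
May 11, 2115 → Jun 11, 2115: 31 days (May has 31).
Jun 11, 2115 → Jul 11, 2115: 30 days (June has 30).
Jul 11, 2115 → Aug 11, 2115: 31 days (July has 31).
Aug 11, 2115 → Sep 11, 2115: 31 days (August has 31).
Sep 11, 2115 → Oct 11, 2115: 30 days (September has 30).
Oct 11, 2115 → Oct 18, 2115: 7 days.
Total: 7949 days.

7949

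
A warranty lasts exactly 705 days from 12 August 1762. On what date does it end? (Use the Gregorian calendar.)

+365 (one year) → Aug 12, 1763 (340 left).
Aug has 31 days: +20 → Sep 1, 1763 (320 left).
Sep has 30 days: +30 → Oct 1, 1763 (290 left).
Oct has 31 days: +31 → Nov 1, 1763 (259 left).
Nov has 30 days: +30 → Dec 1, 1763 (229 left).
Dec has 31 days: +31 → Jan 1, 1764 (198 left).
Jan has 31 days: +31 → Feb 1, 1764 (167 left).
Feb has 29 days: +29 → Mar 1, 1764 (138 left).
Mar has 31 days: +31 → Apr 1, 1764 (107 left).
Apr has 30 days: +30 → May 1, 1764 (77 left).
May has 31 days: +31 → Jun 1, 1764 (46 left).
Jun has 30 days: +30 → Jul 1, 1764 (16 left).
+16 → Jul 17, 1764.

July 17, 1764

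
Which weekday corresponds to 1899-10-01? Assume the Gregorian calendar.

Sunday

Doomsday rule: the anchor day for the 1800s is Friday. For year 99: 99÷12 = 8 r 3, and 3÷4 = 0, so 8+3+0 = 11.
Friday + 11 ≡ Tuesday — that's 1899's doomsday.
In October the doomsday date is Oct 10.
Oct 1 is 9 days before Oct 10; 9 mod 7 = 2, so Tuesday − 2 = Sunday.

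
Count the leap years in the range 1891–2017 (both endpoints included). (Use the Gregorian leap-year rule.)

Multiples of 4 in [1891,2017]: 32.
Of those, multiples of 100: 2 (not leap unless ÷400).
Multiples of 400: 1.
Leap years = 32 − 2 + 1 = 31.

31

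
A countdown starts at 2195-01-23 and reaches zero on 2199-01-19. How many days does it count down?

1457

Jan 23, 2195 → Jan 23, 2196: 365 days.
Jan 23, 2196 → Jan 23, 2197: 366 days (Feb 29, 2196 is in that span).
Jan 23, 2197 → Jan 23, 2198: 365 days.
Jan 23, 2198 → Feb 23, 2198: 31 days (January has 31).
Feb 23, 2198 → Mar 23, 2198: 28 days (February has 28).
Mar 23, 2198 → Apr 23, 2198: 31 days (March has 31).
Apr 23, 2198 → May 23, 2198: 30 days (April has 30).
May 23, 2198 → Jun 23, 2198: 31 days (May has 31).
Jun 23, 2198 → Jul 23, 2198: 30 days (June has 30).
Jul 23, 2198 → Aug 23, 2198: 31 days (July has 31).
Aug 23, 2198 → Sep 23, 2198: 31 days (August has 31).
Sep 23, 2198 → Oct 23, 2198: 30 days (September has 30).
Oct 23, 2198 → Nov 23, 2198: 31 days (October has 31).
Nov 23, 2198 → Dec 23, 2198: 30 days (November has 30).
Dec 23, 2198 → Jan 19, 2199: 27 days.
Total: 1457 days.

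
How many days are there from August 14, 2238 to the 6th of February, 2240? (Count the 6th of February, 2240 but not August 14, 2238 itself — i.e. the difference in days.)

Aug 14, 2238 → Aug 14, 2239: 365 days.
Aug 14, 2239 → Sep 14, 2239: 31 days (August has 31).
Sep 14, 2239 → Oct 14, 2239: 30 days (September has 30).
Oct 14, 2239 → Nov 14, 2239: 31 days (October has 31).
Nov 14, 2239 → Dec 14, 2239: 30 days (November has 30).
Dec 14, 2239 → Jan 14, 2240: 31 days (December has 31).
Jan 14, 2240 → Feb 6, 2240: 23 days.
Total: 541 days.

541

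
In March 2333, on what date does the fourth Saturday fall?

March 25, 2333

March 1, 2333 is a Wednesday.
The first Saturday is therefore March 4 (3 days later).
The fourth Saturday is 4 + 3×7 = March 25.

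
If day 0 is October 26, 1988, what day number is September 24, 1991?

Oct 26, 1988 → Oct 26, 1989: 365 days.
Oct 26, 1989 → Oct 26, 1990: 365 days.
Oct 26, 1990 → Nov 26, 1990: 31 days (October has 31).
Nov 26, 1990 → Dec 26, 1990: 30 days (November has 30).
Dec 26, 1990 → Jan 26, 1991: 31 days (December has 31).
Jan 26, 1991 → Feb 26, 1991: 31 days (January has 31).
Feb 26, 1991 → Mar 26, 1991: 28 days (February has 28).
Mar 26, 1991 → Apr 26, 1991: 31 days (March has 31).
Apr 26, 1991 → May 26, 1991: 30 days (April has 30).
May 26, 1991 → Jun 26, 1991: 31 days (May has 31).
Jun 26, 1991 → Jul 26, 1991: 30 days (June has 30).
Jul 26, 1991 → Aug 26, 1991: 31 days (July has 31).
Aug 26, 1991 → Sep 24, 1991: 29 days.
Total: 1063 days.

1063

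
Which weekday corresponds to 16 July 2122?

Doomsday rule: the anchor day for the 2100s is Sunday. For year 22: 22÷12 = 1 r 10, and 10÷4 = 2, so 1+10+2 = 13.
Sunday + 13 ≡ Saturday — that's 2122's doomsday.
In July the doomsday date is Jul 11.
Jul 16 is 5 days after Jul 11; 5 mod 7 = 5, so Saturday + 5 = Thursday.

Thursday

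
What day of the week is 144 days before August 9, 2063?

Sunday

First find the weekday of Aug 9, 2063. Doomsday rule: the anchor day for the 2000s is Tuesday. For year 63: 63÷12 = 5 r 3, and 3÷4 = 0, so 5+3+0 = 8.
Tuesday + 8 ≡ Wednesday — that's 2063's doomsday.
In August the doomsday date is Aug 8.
Aug 9 is 1 day after Aug 8; 1 mod 7 = 1, so Wednesday + 1 = Thursday.
144 mod 7 = 4, so 144 days before a Thursday is Thursday − 4 = Sunday.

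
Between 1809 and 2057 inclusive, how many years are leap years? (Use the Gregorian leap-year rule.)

61

Multiples of 4 in [1809,2057]: 62.
Of those, multiples of 100: 2 (not leap unless ÷400).
Multiples of 400: 1.
Leap years = 62 − 2 + 1 = 61.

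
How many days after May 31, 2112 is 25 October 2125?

4895

May 31, 2112 → May 31, 2113: 365 days.
May 31, 2113 → May 31, 2114: 365 days.
May 31, 2114 → May 31, 2115: 365 days.
May 31, 2115 → May 31, 2116: 366 days (Feb 29, 2116 is in that span).
May 31, 2116 → May 31, 2117: 365 days.
May 31, 2117 → May 31, 2118: 365 days.
May 31, 2118 → May 31, 2119: 365 days.
May 31, 2119 → May 31, 2120: 366 days (Feb 29, 2120 is in that span).
May 31, 2120 → May 31, 2121: 365 days.
May 31, 2121 → May 31, 2122: 365 days.
May 31, 2122 → May 31, 2123: 365 days.
May 31, 2123 → May 31, 2124: 366 days (Feb 29, 2124 is in that span).
May 31, 2124 → May 31, 2125: 365 days.
May 31, 2125 → Jun 30, 2125: 30 days (May has 31).
Jun 30, 2125 → Jul 30, 2125: 30 days (June has 30).
Jul 30, 2125 → Aug 30, 2125: 31 days (July has 31).
Aug 30, 2125 → Sep 30, 2125: 31 days (August has 31).
Sep 30, 2125 → Oct 25, 2125: 25 days.
Total: 4895 days.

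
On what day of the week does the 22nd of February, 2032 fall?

Doomsday rule: the anchor day for the 2000s is Tuesday. For year 32: 32÷12 = 2 r 8, and 8÷4 = 2, so 2+8+2 = 12.
Tuesday + 12 ≡ Sunday — that's 2032's doomsday.
In February the doomsday date is Feb 29 (2032 is a leap year (divisible by 4)).
Feb 22 is 7 days before Feb 29; 7 mod 7 = 0, so Sunday − 0 = Sunday.

Sunday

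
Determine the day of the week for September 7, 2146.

Doomsday rule: the anchor day for the 2100s is Sunday. For year 46: 46÷12 = 3 r 10, and 10÷4 = 2, so 3+10+2 = 15.
Sunday + 15 ≡ Monday — that's 2146's doomsday.
In September the doomsday date is Sep 5.
Sep 7 is 2 days after Sep 5; 2 mod 7 = 2, so Monday + 2 = Wednesday.

Wednesday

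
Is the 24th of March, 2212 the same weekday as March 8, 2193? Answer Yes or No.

From Mar 8, 2193 to Mar 24, 2212 is 6955 days.
6955 mod 7 = 4, so they are different weekdays.
(Mar 8, 2193 is a Friday; Mar 24, 2212 is a Tuesday.)

No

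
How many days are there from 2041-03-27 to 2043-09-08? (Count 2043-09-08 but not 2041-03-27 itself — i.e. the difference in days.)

Mar 27, 2041 → Mar 27, 2042: 365 days.
Mar 27, 2042 → Mar 27, 2043: 365 days.
Mar 27, 2043 → Apr 27, 2043: 31 days (March has 31).
Apr 27, 2043 → May 27, 2043: 30 days (April has 30).
May 27, 2043 → Jun 27, 2043: 31 days (May has 31).
Jun 27, 2043 → Jul 27, 2043: 30 days (June has 30).
Jul 27, 2043 → Aug 27, 2043: 31 days (July has 31).
Aug 27, 2043 → Sep 8, 2043: 12 days.
Total: 895 days.

895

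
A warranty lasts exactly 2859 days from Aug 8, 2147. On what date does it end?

June 6, 2155

+366 (one year; includes Feb 29, 2148) → Aug 8, 2148 (2493 left).
+365 (one year) → Aug 8, 2149 (2128 left).
+365 (one year) → Aug 8, 2150 (1763 left).
+365 (one year) → Aug 8, 2151 (1398 left).
+366 (one year; includes Feb 29, 2152) → Aug 8, 2152 (1032 left).
+365 (one year) → Aug 8, 2153 (667 left).
+365 (one year) → Aug 8, 2154 (302 left).
Aug has 31 days: +24 → Sep 1, 2154 (278 left).
Sep has 30 days: +30 → Oct 1, 2154 (248 left).
Oct has 31 days: +31 → Nov 1, 2154 (217 left).
Nov has 30 days: +30 → Dec 1, 2154 (187 left).
Dec has 31 days: +31 → Jan 1, 2155 (156 left).
Jan has 31 days: +31 → Feb 1, 2155 (125 left).
Feb has 28 days: +28 → Mar 1, 2155 (97 left).
Mar has 31 days: +31 → Apr 1, 2155 (66 left).
Apr has 30 days: +30 → May 1, 2155 (36 left).
May has 31 days: +31 → Jun 1, 2155 (5 left).
+5 → Jun 6, 2155.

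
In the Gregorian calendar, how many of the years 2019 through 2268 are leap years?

Multiples of 4 in [2019,2268]: 63.
Of those, multiples of 100: 2 (not leap unless ÷400).
Multiples of 400: 0.
Leap years = 63 − 2 + 0 = 61.

61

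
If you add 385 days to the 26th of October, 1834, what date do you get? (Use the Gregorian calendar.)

Oct has 31 days: +6 → Nov 1, 1834 (379 left).
Nov has 30 days: +30 → Dec 1, 1834 (349 left).
Dec has 31 days: +31 → Jan 1, 1835 (318 left).
Jan has 31 days: +31 → Feb 1, 1835 (287 left).
Feb has 28 days: +28 → Mar 1, 1835 (259 left).
Mar has 31 days: +31 → Apr 1, 1835 (228 left).
Apr has 30 days: +30 → May 1, 1835 (198 left).
May has 31 days: +31 → Jun 1, 1835 (167 left).
Jun has 30 days: +30 → Jul 1, 1835 (137 left).
Jul has 31 days: +31 → Aug 1, 1835 (106 left).
Aug has 31 days: +31 → Sep 1, 1835 (75 left).
Sep has 30 days: +30 → Oct 1, 1835 (45 left).
Oct has 31 days: +31 → Nov 1, 1835 (14 left).
+14 → Nov 15, 1835.

November 15, 1835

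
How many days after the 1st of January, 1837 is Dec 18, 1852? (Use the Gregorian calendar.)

Jan 1, 1837 → Jan 1, 1838: 365 days.
Jan 1, 1838 → Jan 1, 1839: 365 days.
Jan 1, 1839 → Jan 1, 1840: 365 days.
Jan 1, 1840 → Jan 1, 1841: 366 days (Feb 29, 1840 is in that span).
Jan 1, 1841 → Jan 1, 1842: 365 days.
Jan 1, 1842 → Jan 1, 1843: 365 days.
Jan 1, 1843 → Jan 1, 1844: 365 days.
Jan 1, 1844 → Jan 1, 1845: 366 days (Feb 29, 1844 is in that span).
Jan 1, 1845 → Jan 1, 1846: 365 days.
Jan 1, 1846 → Jan 1, 1847: 365 days.
Jan 1, 1847 → Jan 1, 1848: 365 days.
Jan 1, 1848 → Jan 1, 1849: 366 days (Feb 29, 1848 is in that span).
Jan 1, 1849 → Jan 1, 1850: 365 days.
Jan 1, 1850 → Jan 1, 1851: 365 days.
Jan 1, 1851 → Jan 1, 1852: 365 days.
Jan 1, 1852 → Feb 1, 1852: 31 days (January has 31).
Feb 1, 1852 → Mar 1, 1852: 29 days (February has 29).
Mar 1, 1852 → Apr 1, 1852: 31 days (March has 31).
Apr 1, 1852 → May 1, 1852: 30 days (April has 30).
May 1, 1852 → Jun 1, 1852: 31 days (May has 31).
Jun 1, 1852 → Jul 1, 1852: 30 days (June has 30).
Jul 1, 1852 → Aug 1, 1852: 31 days (July has 31).
Aug 1, 1852 → Sep 1, 1852: 31 days (August has 31).
Sep 1, 1852 → Oct 1, 1852: 30 days (September has 30).
Oct 1, 1852 → Nov 1, 1852: 31 days (October has 31).
Nov 1, 1852 → Dec 1, 1852: 30 days (November has 30).
Dec 1, 1852 → Dec 18, 1852: 17 days.
Total: 5830 days.

5830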